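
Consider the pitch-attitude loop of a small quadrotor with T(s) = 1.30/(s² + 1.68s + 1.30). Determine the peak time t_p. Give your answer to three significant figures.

ω_n = √1.30 = 1.14 rad/s; ζ = 1.68/(2·1.14) = 0.737.
ω_d = 1.14·√(1 − 0.737²) = 0.771 rad/s. Then t_p = π/ω_d = 4.07 s.

t_p ≈ 4.07 s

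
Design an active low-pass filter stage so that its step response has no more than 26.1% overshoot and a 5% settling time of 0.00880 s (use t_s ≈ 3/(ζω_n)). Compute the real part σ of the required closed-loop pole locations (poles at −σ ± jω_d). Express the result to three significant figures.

σ ≈ 341

The settling-time spec alone fixes σ = ζω_n = 3/t_s = 3/0.00880 = 341.
(Overshoot then fixes ζ = 0.393 and hence ω_d = σ·√(1−ζ²)/ζ = 797 rad/s.)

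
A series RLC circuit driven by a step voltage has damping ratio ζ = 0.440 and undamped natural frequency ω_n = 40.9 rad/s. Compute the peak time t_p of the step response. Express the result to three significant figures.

t_p ≈ 0.0855 s

The damped frequency is ω_d = ω_n√(1−ζ²) = 40.9·√(1−0.194) = 36.7 rad/s.
Peak time t_p = π/ω_d = π/36.7 = 0.0855 s.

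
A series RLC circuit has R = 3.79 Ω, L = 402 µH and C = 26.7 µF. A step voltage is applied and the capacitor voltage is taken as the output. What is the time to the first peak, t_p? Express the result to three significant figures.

For a series RLC circuit (capacitor voltage as output), ω_n = 1/√(LC) = 1/√(402 µH · 26.7 µF) = 9650 rad/s.
ζ = (R/2)·√(C/L) = (3.79/2)·√(26.7 µF/402 µH) = 0.488.
ω_d = ω_n√(1−ζ²) = 8420 rad/s. t_p = π/ω_d = 0.000373 s.

t_p ≈ 0.000373 s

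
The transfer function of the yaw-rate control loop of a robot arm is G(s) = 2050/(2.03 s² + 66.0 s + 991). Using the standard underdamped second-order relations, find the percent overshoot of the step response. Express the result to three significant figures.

Dividing through by 2.03: denominator becomes s² + 32.51 s + 488.2.
So ω_n = √488.2 = 22.1 rad/s and ζ = 32.51/(2·22.1) = 0.736.
Overshoot: exp(−π·0.736/√(1−0.736²)) = 0.0329, i.e. 3.29%.

%OS ≈ 3.29%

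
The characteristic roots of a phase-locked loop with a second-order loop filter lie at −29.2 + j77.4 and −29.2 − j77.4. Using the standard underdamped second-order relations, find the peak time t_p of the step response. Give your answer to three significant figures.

t_p ≈ 0.0406 s

t_p = π/ω_d with ω_d = 77.4 (the imaginary part), so t_p = 0.0406 s.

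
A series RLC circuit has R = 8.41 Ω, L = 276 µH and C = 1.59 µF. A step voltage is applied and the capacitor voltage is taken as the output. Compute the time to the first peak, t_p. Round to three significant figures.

t_p ≈ 0.0000694 s

For a series RLC circuit (capacitor voltage as output), ω_n = 1/√(LC) = 1/√(276 µH · 1.59 µF) = 47700 rad/s.
ζ = (R/2)·√(C/L) = (8.41/2)·√(1.59 µF/276 µH) = 0.319.
ω_d = ω_n√(1−ζ²) = 45200 rad/s. t_p = π/ω_d = 0.0000694 s.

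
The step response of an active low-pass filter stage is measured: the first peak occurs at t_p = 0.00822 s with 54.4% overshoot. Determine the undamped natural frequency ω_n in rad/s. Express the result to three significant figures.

ζ from %OS: ζ = |ln 0.544|/√(π²+ln²0.544) = 0.190.
t_p = π/ω_d ⇒ ω_d = 382 rad/s; then ω_n = ω_d/√(1−ζ²) = 389 rad/s.

ω_n ≈ 389 rad/s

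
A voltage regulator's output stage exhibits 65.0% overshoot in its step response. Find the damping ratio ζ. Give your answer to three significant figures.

ζ ≈ 0.136

Inverting the overshoot relation: ζ = |ln 0.650|/√(π² + ln²0.650) = 0.136.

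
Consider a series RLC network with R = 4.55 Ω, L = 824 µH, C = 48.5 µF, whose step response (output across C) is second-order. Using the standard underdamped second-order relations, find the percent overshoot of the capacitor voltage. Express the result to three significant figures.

For a series RLC circuit (capacitor voltage as output), ω_n = 1/√(LC) = 1/√(824 µH · 48.5 µF) = 5000 rad/s.
ζ = (R/2)·√(C/L) = (4.55/2)·√(48.5 µF/824 µH) = 0.552.
Overshoot: exp(−π·0.552/√(1−0.552²)) = 0.125, i.e. 12.5%.

%OS ≈ 12.5%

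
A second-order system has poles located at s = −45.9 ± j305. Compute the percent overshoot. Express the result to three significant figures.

%OS ≈ 62.3%

The poles are at −σ ± jω_d with σ = 45.9 and ω_d = 305, so ω_n = √(σ²+ω_d²) = 308 rad/s and ζ = σ/ω_n = 0.149.
%OS = 100 e^{−πζ/√(1−ζ²)} with ζ = 0.149 gives 62.3%.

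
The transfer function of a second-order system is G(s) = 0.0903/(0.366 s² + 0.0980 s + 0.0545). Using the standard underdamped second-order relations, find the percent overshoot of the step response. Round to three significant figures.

%OS ≈ 31.3%

Dividing through by 0.366: denominator becomes s² + 0.2678 s + 0.1489.
So ω_n = √0.1489 = 0.386 rad/s and ζ = 0.2678/(2·0.386) = 0.347.
%OS = 100·exp(−πζ/√(1−ζ²)) = 31.3%.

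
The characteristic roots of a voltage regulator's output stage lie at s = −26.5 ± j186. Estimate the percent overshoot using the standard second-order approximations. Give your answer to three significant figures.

The poles are at −σ ± jω_d with σ = 26.5 and ω_d = 186, so ω_n = √(σ²+ω_d²) = 188 rad/s and ζ = σ/ω_n = 0.141.
%OS = 100 e^{−πζ/√(1−ζ²)} with ζ = 0.141 gives 63.9%.

%OS ≈ 63.9%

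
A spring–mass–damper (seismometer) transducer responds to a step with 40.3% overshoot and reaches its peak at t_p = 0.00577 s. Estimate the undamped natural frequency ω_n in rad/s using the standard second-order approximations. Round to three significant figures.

ω_n ≈ 567 rad/s

From the overshoot, ζ = −ln(OS)/√(π²+ln²(OS)) = 0.278.
t_p = π/ω_d ⇒ ω_d = 544 rad/s; then ω_n = ω_d/√(1−ζ²) = 567 rad/s.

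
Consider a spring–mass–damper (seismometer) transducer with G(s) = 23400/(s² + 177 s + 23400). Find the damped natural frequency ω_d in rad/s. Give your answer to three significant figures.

Comparing the denominator to s² + 2ζω_n s + ω_n²: ω_n = √23400 = 153 rad/s, and 2ζω_n = 177 so ζ = 177/(2·153) = 0.579.
ω_d = ω_n√(1−ζ²) = 125 rad/s.

ω_d ≈ 125 rad/s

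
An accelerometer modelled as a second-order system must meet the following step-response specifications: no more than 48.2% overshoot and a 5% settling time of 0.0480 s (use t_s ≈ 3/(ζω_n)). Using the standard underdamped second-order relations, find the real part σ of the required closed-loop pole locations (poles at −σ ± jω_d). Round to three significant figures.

The settling-time spec alone fixes σ = ζω_n = 3/t_s = 3/0.0480 = 62.5.
(Overshoot then fixes ζ = 0.226 and hence ω_d = σ·√(1−ζ²)/ζ = 269 rad/s.)

σ ≈ 62.5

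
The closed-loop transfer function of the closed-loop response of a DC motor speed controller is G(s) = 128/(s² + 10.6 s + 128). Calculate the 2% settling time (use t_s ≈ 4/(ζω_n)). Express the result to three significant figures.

t_s ≈ 0.755 s

Matching coefficients with s² + 2ζω_n s + ω_n² gives ω_n² = 128 ⇒ ω_n = 11.3 rad/s, and ζ = 10.6/(2ω_n) = 0.468.
t_s ≈ 4/(ζω_n) = 4/(0.468·11.3) = 0.755 s.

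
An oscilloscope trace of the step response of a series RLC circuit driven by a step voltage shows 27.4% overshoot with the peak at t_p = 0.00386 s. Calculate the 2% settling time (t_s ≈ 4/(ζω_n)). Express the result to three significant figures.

The overshoot fixes ζ = −ln(OS)/√(π²+ln²(OS)) = 0.381.
t_p = π/ω_d ⇒ ω_d = 814 rad/s; then ω_n = ω_d/√(1−ζ²) = 880 rad/s.
t_s ≈ 4/(ζω_n) = 4/(0.381·880) = 0.0119 s.

t_s ≈ 0.0119 s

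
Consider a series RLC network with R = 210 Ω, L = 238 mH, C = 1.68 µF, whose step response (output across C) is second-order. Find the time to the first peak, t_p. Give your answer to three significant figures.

t_p ≈ 0.00207 s

For a series RLC circuit (capacitor voltage as output), ω_n = 1/√(LC) = 1/√(238 mH · 1.68 µF) = 1580 rad/s.
ζ = (R/2)·√(C/L) = (210/2)·√(1.68 µF/238 mH) = 0.279.
ω_d = 1580·√(1 − 0.279²) = 1520 rad/s. t_p = π/ω_d = 0.00207 s.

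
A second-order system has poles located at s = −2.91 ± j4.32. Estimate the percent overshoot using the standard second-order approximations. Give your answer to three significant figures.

|pole| = ω_n = √(2.91² + 4.32²) = 5.21 rad/s; ζ = cos θ = σ/ω_n = 0.559.
%OS = 100·exp(−πζ/√(1−ζ²)) = 12.0%.

%OS ≈ 12.0%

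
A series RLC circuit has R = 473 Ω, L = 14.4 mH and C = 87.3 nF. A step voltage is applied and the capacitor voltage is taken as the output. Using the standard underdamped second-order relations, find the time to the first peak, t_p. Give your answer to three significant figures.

t_p ≈ 0.000137 s

For a series RLC circuit (capacitor voltage as output), ω_n = 1/√(LC) = 1/√(14.4 mH · 87.3 nF) = 28200 rad/s.
ζ = (R/2)·√(C/L) = (473/2)·√(87.3 nF/14.4 mH) = 0.582.
ω_d = ω_n√(1−ζ²) = 22900 rad/s. t_p = π/ω_d = 0.000137 s.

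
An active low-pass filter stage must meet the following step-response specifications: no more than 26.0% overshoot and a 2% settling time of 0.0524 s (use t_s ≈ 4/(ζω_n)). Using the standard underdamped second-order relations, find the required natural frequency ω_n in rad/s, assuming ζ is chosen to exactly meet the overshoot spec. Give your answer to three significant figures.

ω_n ≈ 194 rad/s

From %OS = 100·exp(−πζ/√(1−ζ²)), invert to get ζ = −ln(OS)/√(π² + ln²(OS)) with OS = 0.260.
−ln 0.260 = 1.347, so ζ = 1.347/√(π² + 1.815) = 0.394.
From t_s ≈ 4/(ζω_n): ω_n = 4/(ζ·t_s) = 4/(0.394·0.0524) = 194 rad/s.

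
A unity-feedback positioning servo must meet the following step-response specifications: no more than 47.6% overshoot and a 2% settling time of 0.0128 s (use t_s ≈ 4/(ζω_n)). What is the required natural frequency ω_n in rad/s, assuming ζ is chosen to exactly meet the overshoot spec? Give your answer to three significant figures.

From %OS = 100·exp(−πζ/√(1−ζ²)), invert to get ζ = −ln(OS)/√(π² + ln²(OS)) with OS = 0.476.
−ln 0.476 = 0.7423, so ζ = 0.7423/√(π² + 0.5511) = 0.230.
From t_s ≈ 4/(ζω_n): ω_n = 4/(ζ·t_s) = 4/(0.230·0.0128) = 1360 rad/s.

ω_n ≈ 1360 rad/s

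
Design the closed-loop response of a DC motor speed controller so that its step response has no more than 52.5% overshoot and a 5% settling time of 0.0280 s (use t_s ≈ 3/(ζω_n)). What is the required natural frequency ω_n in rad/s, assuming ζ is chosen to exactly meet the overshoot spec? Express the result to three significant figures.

From %OS = 100·exp(−πζ/√(1−ζ²)), invert to get ζ = −ln(OS)/√(π² + ln²(OS)) with OS = 0.525.
−ln 0.525 = 0.6444, so ζ = 0.6444/√(π² + 0.4152) = 0.201.
From t_s ≈ 3/(ζω_n): ω_n = 3/(ζ·t_s) = 3/(0.201·0.0280) = 533 rad/s.

ω_n ≈ 533 rad/s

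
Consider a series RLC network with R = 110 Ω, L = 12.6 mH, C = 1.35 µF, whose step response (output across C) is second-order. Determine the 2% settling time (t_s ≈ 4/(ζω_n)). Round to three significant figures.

t_s ≈ 0.000916 s

For a series RLC circuit (capacitor voltage as output), ω_n = 1/√(LC) = 1/√(12.6 mH · 1.35 µF) = 7670 rad/s.
ζ = (R/2)·√(C/L) = (110/2)·√(1.35 µF/12.6 mH) = 0.569.
t_s ≈ 4/(ζω_n) = 0.000916 s.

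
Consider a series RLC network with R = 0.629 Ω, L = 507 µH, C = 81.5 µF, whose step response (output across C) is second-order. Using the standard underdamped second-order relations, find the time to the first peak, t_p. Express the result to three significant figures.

t_p ≈ 0.000644 s

For a series RLC circuit (capacitor voltage as output), ω_n = 1/√(LC) = 1/√(507 µH · 81.5 µF) = 4920 rad/s.
ζ = (R/2)·√(C/L) = (0.629/2)·√(81.5 µF/507 µH) = 0.126.
The damped frequency ω_d = ω_n√(1−ζ²) = 4880 rad/s. t_p = π/ω_d = 0.000644 s.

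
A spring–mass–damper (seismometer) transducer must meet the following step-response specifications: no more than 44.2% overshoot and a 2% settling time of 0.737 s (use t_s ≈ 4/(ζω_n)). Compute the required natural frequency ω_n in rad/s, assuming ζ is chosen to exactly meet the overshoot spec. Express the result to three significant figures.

Inverting the overshoot relation: ζ = |ln 0.442|/√(π² + ln²0.442) = 0.252.
From t_s ≈ 4/(ζω_n): ω_n = 4/(ζ·t_s) = 4/(0.252·0.737) = 21.6 rad/s.

ω_n ≈ 21.6 rad/s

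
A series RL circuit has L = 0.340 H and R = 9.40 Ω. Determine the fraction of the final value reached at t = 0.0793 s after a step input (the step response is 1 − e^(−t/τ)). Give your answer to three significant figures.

y/y_∞ ≈ 0.888

τ = L/R = 0.340/9.40 = 0.0362 s.
y(t)/y_∞ = 1 − e^(−t/τ) = 1 − e^(−0.0793/0.0362) = 1 − e^(−2.19) = 0.888.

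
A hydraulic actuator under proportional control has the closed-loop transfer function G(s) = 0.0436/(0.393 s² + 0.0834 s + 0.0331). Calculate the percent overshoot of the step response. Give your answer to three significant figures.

Dividing through by 0.393: denominator becomes s² + 0.2122 s + 0.08422.
So ω_n = √0.08422 = 0.290 rad/s and ζ = 0.2122/(2·0.290) = 0.366.
Overshoot: exp(−π·0.366/√(1−0.366²)) = 0.291, i.e. 29.1%.

%OS ≈ 29.1%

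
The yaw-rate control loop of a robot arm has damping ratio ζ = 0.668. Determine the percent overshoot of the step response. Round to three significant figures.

For an underdamped second-order system, %OS = 100·exp(−πζ/√(1−ζ²)).
πζ/√(1−ζ²) = π·0.668/√(1−0.446) = 2.820, so %OS = 100·e^(−2.820) = 5.96%.

%OS ≈ 5.96%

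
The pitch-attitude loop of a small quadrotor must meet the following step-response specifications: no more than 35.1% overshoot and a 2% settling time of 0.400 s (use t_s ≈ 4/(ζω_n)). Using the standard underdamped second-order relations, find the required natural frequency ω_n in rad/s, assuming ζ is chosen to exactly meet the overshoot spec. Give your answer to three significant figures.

ω_n ≈ 31.6 rad/s

ζ = −ln(OS)/√(π² + (ln OS)²). With OS = 0.351, ln OS = −1.047 and ζ = 1.047/3.311 = 0.316.
From t_s ≈ 4/(ζω_n): ω_n = 4/(ζ·t_s) = 4/(0.316·0.400) = 31.6 rad/s.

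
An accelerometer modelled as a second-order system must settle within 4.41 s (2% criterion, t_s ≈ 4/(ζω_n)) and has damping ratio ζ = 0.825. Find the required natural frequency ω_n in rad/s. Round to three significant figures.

Rearranging t_s ≈ 4/(ζω_n) gives ω_n = 4/(ζ·t_s) = 4/(0.825 × 4.41) = 1.10 rad/s.

ω_n ≈ 1.10 rad/s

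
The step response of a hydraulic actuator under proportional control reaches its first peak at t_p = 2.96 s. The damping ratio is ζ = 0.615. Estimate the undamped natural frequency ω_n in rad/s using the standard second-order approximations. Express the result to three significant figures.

ω_n ≈ 1.35 rad/s

Peak time t_p = π/ω_d, so ω_d = π/t_p = π/2.96 = 1.06 rad/s.
ω_n = ω_d/√(1−ζ²) = 1.06/√0.622 = 1.35 rad/s.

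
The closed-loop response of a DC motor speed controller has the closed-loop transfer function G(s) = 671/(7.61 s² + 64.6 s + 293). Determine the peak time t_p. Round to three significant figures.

t_p ≈ 0.694 s

Dividing through by 7.61: denominator becomes s² + 8.489 s + 38.50.
So ω_n = √38.50 = 6.20 rad/s and ζ = 8.489/(2·6.20) = 0.684.
ω_d = ω_n√(1−ζ²) = 4.53 rad/s. t_p = π/ω_d = 0.694 s.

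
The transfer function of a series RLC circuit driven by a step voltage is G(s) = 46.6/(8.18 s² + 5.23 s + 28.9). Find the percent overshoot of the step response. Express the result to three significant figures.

Dividing through by 8.18: denominator becomes s² + 0.6394 s + 3.533.
So ω_n = √3.533 = 1.88 rad/s and ζ = 0.6394/(2·1.88) = 0.170.
Overshoot: exp(−π·0.170/√(1−0.170²)) = 0.581, i.e. 58.1%.

%OS ≈ 58.1%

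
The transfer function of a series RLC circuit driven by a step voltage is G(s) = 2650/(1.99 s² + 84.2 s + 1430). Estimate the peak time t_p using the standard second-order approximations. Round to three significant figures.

t_p ≈ 0.191 s

Dividing through by 1.99: denominator becomes s² + 42.31 s + 718.6.
So ω_n = √718.6 = 26.8 rad/s and ζ = 42.31/(2·26.8) = 0.789.
ω_d = 26.8·√(1 − 0.789²) = 16.5 rad/s. t_p = π/ω_d = 0.191 s.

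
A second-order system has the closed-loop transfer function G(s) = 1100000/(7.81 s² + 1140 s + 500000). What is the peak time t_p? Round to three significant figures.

t_p ≈ 0.0130 s

Dividing through by 7.81: denominator becomes s² + 146.0 s + 64020.
So ω_n = √64020 = 253 rad/s and ζ = 146.0/(2·253) = 0.288.
ω_d = ω_n√(1−ζ²) = 242 rad/s. t_p = π/ω_d = 0.0130 s.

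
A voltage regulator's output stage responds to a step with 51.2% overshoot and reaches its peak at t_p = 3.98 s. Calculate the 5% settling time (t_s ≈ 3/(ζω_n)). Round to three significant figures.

The overshoot fixes ζ = −ln(OS)/√(π²+ln²(OS)) = 0.208.
t_p = π/ω_d ⇒ ω_d = 0.789 rad/s; then ω_n = ω_d/√(1−ζ²) = 0.807 rad/s.
t_s ≈ 3/(ζω_n) = 3/(0.208·0.807) = 17.8 s.

t_s ≈ 17.8 s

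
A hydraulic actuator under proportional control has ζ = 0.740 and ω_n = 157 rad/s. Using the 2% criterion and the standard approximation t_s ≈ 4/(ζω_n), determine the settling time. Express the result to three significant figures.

t_s ≈ 0.0344 s

t_s ≈ 4/(ζω_n) = 4/(0.740 × 157) = 0.0344 s.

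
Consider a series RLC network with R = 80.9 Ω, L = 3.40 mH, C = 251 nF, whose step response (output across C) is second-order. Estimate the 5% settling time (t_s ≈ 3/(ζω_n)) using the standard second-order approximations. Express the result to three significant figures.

For a series RLC circuit (capacitor voltage as output), ω_n = 1/√(LC) = 1/√(3.40 mH · 251 nF) = 34200 rad/s.
ζ = (R/2)·√(C/L) = (80.9/2)·√(251 nF/3.40 mH) = 0.348.
t_s ≈ 3/(ζω_n) = 0.000252 s.

t_s ≈ 0.000252 s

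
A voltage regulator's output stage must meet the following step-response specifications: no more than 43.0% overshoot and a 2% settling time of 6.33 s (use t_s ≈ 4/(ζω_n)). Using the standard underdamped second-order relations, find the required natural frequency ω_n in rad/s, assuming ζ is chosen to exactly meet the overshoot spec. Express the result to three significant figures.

ζ = −ln(OS)/√(π² + (ln OS)²). With OS = 0.430, ln OS = −0.8440 and ζ = 0.8440/3.253 = 0.259.
Then ω_n = 4/(ζ t_s) = 4/(0.259 × 6.33) = 2.44 rad/s.

ω_n ≈ 2.44 rad/s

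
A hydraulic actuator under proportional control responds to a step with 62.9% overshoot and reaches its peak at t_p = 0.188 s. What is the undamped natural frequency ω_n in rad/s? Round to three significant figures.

From the overshoot, ζ = −ln(OS)/√(π²+ln²(OS)) = 0.146.
t_p = π/ω_d ⇒ ω_d = 16.7 rad/s; then ω_n = ω_d/√(1−ζ²) = 16.9 rad/s.

ω_n ≈ 16.9 rad/s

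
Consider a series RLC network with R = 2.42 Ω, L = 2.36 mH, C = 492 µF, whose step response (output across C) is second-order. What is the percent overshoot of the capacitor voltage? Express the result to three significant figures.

%OS ≈ 12.5%

For a series RLC circuit (capacitor voltage as output), ω_n = 1/√(LC) = 1/√(2.36 mH · 492 µF) = 928 rad/s.
ζ = (R/2)·√(C/L) = (2.42/2)·√(492 µF/2.36 mH) = 0.552.
%OS = 100 e^{−πζ/√(1−ζ²)} with ζ = 0.552 gives 12.5%.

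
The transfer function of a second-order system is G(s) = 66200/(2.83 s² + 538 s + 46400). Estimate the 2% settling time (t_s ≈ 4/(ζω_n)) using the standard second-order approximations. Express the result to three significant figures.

t_s ≈ 0.0421 s

Dividing through by 2.83: denominator becomes s² + 190.1 s + 16400.
So ω_n = √16400 = 128 rad/s and ζ = 190.1/(2·128) = 0.742.
t_s ≈ 4/(ζω_n) = 0.0421 s.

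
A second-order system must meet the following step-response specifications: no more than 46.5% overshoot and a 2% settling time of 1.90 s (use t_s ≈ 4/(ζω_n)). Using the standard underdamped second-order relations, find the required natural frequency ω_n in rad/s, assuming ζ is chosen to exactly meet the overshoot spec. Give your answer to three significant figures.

ω_n ≈ 8.89 rad/s

From %OS = 100·exp(−πζ/√(1−ζ²)), invert to get ζ = −ln(OS)/√(π² + ln²(OS)) with OS = 0.465.
−ln 0.465 = 0.7657, so ζ = 0.7657/√(π² + 0.5863) = 0.237.
Then ω_n = 4/(ζ t_s) = 4/(0.237 × 1.90) = 8.89 rad/s.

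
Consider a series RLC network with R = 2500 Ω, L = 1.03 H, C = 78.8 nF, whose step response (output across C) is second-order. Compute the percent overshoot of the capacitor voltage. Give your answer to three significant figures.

%OS ≈ 31.4%

For a series RLC circuit (capacitor voltage as output), ω_n = 1/√(LC) = 1/√(1.03 H · 78.8 nF) = 3510 rad/s.
ζ = (R/2)·√(C/L) = (2500/2)·√(78.8 nF/1.03 H) = 0.346.
%OS = 100 e^{−πζ/√(1−ζ²)} with ζ = 0.346 gives 31.4%.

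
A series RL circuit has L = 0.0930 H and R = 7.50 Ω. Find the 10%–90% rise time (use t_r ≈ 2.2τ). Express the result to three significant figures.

t_r ≈ 0.0273 s

τ = L/R = 0.0930/7.50 = 0.0124 s.
t_r ≈ 2.2τ = 0.0273 s.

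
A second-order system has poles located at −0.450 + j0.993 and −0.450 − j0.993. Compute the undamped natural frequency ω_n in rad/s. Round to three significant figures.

ω_n ≈ 1.09 rad/s

|pole| = ω_n = √(0.450² + 0.993²) = 1.09 rad/s; ζ = cos θ = σ/ω_n = 0.413.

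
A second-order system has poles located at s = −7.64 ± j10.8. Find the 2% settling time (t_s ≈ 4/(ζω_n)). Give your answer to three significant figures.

t_s ≈ 0.524 s

For poles at −σ ± jω_d, ζω_n = σ = 7.64, so t_s ≈ 4/σ = 0.524 s.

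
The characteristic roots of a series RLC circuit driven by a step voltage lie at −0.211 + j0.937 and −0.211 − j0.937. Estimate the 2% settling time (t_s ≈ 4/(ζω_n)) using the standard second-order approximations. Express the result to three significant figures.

For poles at −σ ± jω_d, ζω_n = σ = 0.211, so t_s ≈ 4/σ = 19.0 s.

t_s ≈ 19.0 s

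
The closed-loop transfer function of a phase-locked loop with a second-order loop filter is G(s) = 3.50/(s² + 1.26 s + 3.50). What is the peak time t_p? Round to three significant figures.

t_p ≈ 1.78 s

Comparing the denominator to s² + 2ζω_n s + ω_n²: ω_n = √3.50 = 1.87 rad/s, and 2ζω_n = 1.26 so ζ = 1.26/(2·1.87) = 0.337.
The damped frequency ω_d = ω_n√(1−ζ²) = 1.76 rad/s. Then t_p = π/ω_d = 1.78 s.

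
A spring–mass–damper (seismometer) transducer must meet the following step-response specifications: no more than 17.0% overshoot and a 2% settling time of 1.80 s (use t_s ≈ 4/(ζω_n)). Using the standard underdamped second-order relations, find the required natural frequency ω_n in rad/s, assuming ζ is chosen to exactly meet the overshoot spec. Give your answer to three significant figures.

ζ = −ln(OS)/√(π² + (ln OS)²). With OS = 0.170, ln OS = −1.772 and ζ = 1.772/3.607 = 0.491.
Then ω_n = 4/(ζ t_s) = 4/(0.491 × 1.80) = 4.52 rad/s.

ω_n ≈ 4.52 rad/s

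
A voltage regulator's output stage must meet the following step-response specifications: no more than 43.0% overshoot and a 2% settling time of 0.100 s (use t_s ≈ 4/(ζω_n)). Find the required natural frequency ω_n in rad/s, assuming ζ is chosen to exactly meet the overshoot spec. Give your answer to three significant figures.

ω_n ≈ 154 rad/s

From %OS = 100·exp(−πζ/√(1−ζ²)), invert to get ζ = −ln(OS)/√(π² + ln²(OS)) with OS = 0.430.
−ln 0.430 = 0.8440, so ζ = 0.8440/√(π² + 0.7123) = 0.259.
Then ω_n = 4/(ζ t_s) = 4/(0.259 × 0.100) = 154 rad/s.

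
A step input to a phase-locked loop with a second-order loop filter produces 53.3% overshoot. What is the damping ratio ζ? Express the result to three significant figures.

ζ = −ln(OS)/√(π² + (ln OS)²). With OS = 0.533, ln OS = −0.6292 and ζ = 0.6292/3.204 = 0.196.

ζ ≈ 0.196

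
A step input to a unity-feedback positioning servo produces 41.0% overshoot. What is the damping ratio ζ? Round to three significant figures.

ζ ≈ 0.273

Inverting the overshoot relation: ζ = |ln 0.410|/√(π² + ln²0.410) = 0.273.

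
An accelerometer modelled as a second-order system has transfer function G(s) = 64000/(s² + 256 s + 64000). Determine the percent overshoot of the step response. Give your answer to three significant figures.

ω_n = √64000 = 253 rad/s; ζ = 256/(2·253) = 0.506.
%OS = 100·exp(−πζ/√(1−ζ²)) = 15.8%.

%OS ≈ 15.8%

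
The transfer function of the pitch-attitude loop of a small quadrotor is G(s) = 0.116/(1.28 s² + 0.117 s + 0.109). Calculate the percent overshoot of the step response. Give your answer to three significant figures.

Dividing through by 1.28: denominator becomes s² + 0.09141 s + 0.08516.
So ω_n = √0.08516 = 0.292 rad/s and ζ = 0.09141/(2·0.292) = 0.157.
%OS = 100·exp(−πζ/√(1−ζ²)) = 60.8%.

%OS ≈ 60.8%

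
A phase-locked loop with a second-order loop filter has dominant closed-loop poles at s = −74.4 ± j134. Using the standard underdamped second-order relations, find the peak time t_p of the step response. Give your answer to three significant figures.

t_p ≈ 0.0234 s

t_p = π/ω_d with ω_d = 134 (the imaginary part), so t_p = 0.0234 s.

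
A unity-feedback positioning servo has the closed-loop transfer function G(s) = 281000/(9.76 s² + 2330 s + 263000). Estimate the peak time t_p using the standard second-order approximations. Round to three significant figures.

t_p ≈ 0.0279 s

Dividing through by 9.76: denominator becomes s² + 238.7 s + 26950.
So ω_n = √26950 = 164 rad/s and ζ = 238.7/(2·164) = 0.727.
ω_d = ω_n√(1−ζ²) = 113 rad/s. t_p = π/ω_d = 0.0279 s.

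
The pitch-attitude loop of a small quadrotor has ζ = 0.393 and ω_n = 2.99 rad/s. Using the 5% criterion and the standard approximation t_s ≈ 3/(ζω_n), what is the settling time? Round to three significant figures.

t_s ≈ 3/(ζω_n) = 3/(0.393 × 2.99) = 2.55 s.

t_s ≈ 2.55 s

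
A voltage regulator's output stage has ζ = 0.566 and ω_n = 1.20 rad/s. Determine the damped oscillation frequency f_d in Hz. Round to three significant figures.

ω_d = ω_n√(1−ζ²) = 1.20·√0.680 = 0.989 rad/s.
f_d = ω_d/(2π) = 0.157 Hz.

f_d ≈ 0.157 Hz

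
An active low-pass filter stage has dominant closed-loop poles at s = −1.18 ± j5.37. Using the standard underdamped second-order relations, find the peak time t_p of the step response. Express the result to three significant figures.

t_p ≈ 0.585 s

t_p = π/ω_d with ω_d = 5.37 (the imaginary part), so t_p = 0.585 s.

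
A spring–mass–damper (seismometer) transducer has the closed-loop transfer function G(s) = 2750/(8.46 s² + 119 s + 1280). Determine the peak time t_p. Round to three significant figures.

Dividing through by 8.46: denominator becomes s² + 14.07 s + 151.3.
So ω_n = √151.3 = 12.3 rad/s and ζ = 14.07/(2·12.3) = 0.572.
The damped frequency ω_d = ω_n√(1−ζ²) = 10.1 rad/s. t_p = π/ω_d = 0.311 s.

t_p ≈ 0.311 s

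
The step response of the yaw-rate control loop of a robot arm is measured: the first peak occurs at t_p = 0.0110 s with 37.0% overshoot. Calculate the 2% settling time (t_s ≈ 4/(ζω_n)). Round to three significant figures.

t_s ≈ 0.0443 s

From the overshoot, ζ = −ln(OS)/√(π²+ln²(OS)) = 0.302.
t_p = π/ω_d ⇒ ω_d = 286 rad/s; then ω_n = ω_d/√(1−ζ²) = 300 rad/s.
t_s ≈ 4/(ζω_n) = 4/(0.302·300) = 0.0443 s.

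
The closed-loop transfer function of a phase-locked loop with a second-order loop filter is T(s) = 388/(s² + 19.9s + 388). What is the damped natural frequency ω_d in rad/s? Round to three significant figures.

ω_d ≈ 17.0 rad/s

Comparing the denominator to s² + 2ζω_n s + ω_n²: ω_n = √388 = 19.7 rad/s, and 2ζω_n = 19.9 so ζ = 19.9/(2·19.7) = 0.505.
ω_d = 19.7·√(1 − 0.505²) = 17.0 rad/s.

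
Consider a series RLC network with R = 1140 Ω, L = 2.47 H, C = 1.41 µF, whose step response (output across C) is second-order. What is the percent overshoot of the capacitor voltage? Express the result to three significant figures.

For a series RLC circuit (capacitor voltage as output), ω_n = 1/√(LC) = 1/√(2.47 H · 1.41 µF) = 536 rad/s.
ζ = (R/2)·√(C/L) = (1140/2)·√(1.41 µF/2.47 H) = 0.431.
%OS = 100·exp(−πζ/√(1−ζ²)) = 22.3%.

%OS ≈ 22.3%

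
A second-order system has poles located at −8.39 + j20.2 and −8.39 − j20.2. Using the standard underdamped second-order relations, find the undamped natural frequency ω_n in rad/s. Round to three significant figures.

ω_n ≈ 21.9 rad/s

With σ = 8.39, ω_d = 20.2: ω_n = √(σ²+ω_d²) = 21.9 rad/s, ζ = σ/ω_n = 0.384.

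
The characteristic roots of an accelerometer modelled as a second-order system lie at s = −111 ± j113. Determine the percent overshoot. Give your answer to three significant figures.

With σ = 111, ω_d = 113: ω_n = √(σ²+ω_d²) = 158 rad/s, ζ = σ/ω_n = 0.701.
%OS = 100·exp(−πζ/√(1−ζ²)) = 4.57%.

%OS ≈ 4.57%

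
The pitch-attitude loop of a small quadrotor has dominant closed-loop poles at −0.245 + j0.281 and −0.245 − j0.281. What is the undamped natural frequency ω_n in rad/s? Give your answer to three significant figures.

ω_n ≈ 0.373 rad/s

The poles are at −σ ± jω_d with σ = 0.245 and ω_d = 0.281, so ω_n = √(σ²+ω_d²) = 0.373 rad/s and ζ = σ/ω_n = 0.657.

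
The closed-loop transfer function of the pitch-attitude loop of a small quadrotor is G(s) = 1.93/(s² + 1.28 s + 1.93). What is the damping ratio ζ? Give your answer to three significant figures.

Matching coefficients with s² + 2ζω_n s + ω_n² gives ω_n² = 1.93 ⇒ ω_n = 1.39 rad/s, and ζ = 1.28/(2ω_n) = 0.461.

ζ ≈ 0.461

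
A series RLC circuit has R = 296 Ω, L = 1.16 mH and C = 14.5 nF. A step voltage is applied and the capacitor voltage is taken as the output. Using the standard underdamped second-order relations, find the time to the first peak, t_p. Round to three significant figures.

t_p ≈ 0.0000151 s

For a series RLC circuit (capacitor voltage as output), ω_n = 1/√(LC) = 1/√(1.16 mH · 14.5 nF) = 244000 rad/s.
ζ = (R/2)·√(C/L) = (296/2)·√(14.5 nF/1.16 mH) = 0.523.
The damped frequency ω_d = ω_n√(1−ζ²) = 208000 rad/s. t_p = π/ω_d = 0.0000151 s.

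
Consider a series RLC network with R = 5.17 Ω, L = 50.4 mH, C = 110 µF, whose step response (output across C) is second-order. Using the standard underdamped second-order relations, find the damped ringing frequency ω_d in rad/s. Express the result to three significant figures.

For a series RLC circuit (capacitor voltage as output), ω_n = 1/√(LC) = 1/√(50.4 mH · 110 µF) = 425 rad/s.
ζ = (R/2)·√(C/L) = (5.17/2)·√(110 µF/50.4 mH) = 0.121.
The damped frequency ω_d = ω_n√(1−ζ²) = 422 rad/s.

ω_d ≈ 422 rad/s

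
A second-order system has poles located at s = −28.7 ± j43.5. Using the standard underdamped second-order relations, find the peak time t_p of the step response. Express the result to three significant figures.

t_p = π/ω_d with ω_d = 43.5 (the imaginary part), so t_p = 0.0722 s.

t_p ≈ 0.0722 s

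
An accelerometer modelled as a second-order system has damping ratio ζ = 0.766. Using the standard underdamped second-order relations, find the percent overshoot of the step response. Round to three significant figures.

For an underdamped second-order system, %OS = 100·exp(−πζ/√(1−ζ²)).
πζ/√(1−ζ²) = π·0.766/√(1−0.587) = 3.743, so %OS = 100·e^(−3.743) = 2.37%.

%OS ≈ 2.37%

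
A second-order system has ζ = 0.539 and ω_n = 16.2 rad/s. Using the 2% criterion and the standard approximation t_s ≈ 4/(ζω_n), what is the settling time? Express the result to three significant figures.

t_s ≈ 4/(ζω_n) = 4/(0.539 × 16.2) = 0.458 s.

t_s ≈ 0.458 s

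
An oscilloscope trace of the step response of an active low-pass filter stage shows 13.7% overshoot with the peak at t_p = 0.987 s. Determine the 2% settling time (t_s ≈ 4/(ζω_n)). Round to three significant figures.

The overshoot fixes ζ = −ln(OS)/√(π²+ln²(OS)) = 0.535.
From t_p = π/ω_d, ω_d = π/0.987 = 3.18 rad/s, so ω_n = ω_d/√(1−ζ²) = 3.77 rad/s.
t_s ≈ 4/(ζω_n) = 4/(0.535·3.77) = 1.99 s.

t_s ≈ 1.99 s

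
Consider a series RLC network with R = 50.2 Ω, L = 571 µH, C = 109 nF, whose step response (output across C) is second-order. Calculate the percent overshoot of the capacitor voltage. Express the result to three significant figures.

For a series RLC circuit (capacitor voltage as output), ω_n = 1/√(LC) = 1/√(571 µH · 109 nF) = 127000 rad/s.
ζ = (R/2)·√(C/L) = (50.2/2)·√(109 nF/571 µH) = 0.347.
%OS = 100·exp(−πζ/√(1−ζ²)) = 31.3%.

%OS ≈ 31.3%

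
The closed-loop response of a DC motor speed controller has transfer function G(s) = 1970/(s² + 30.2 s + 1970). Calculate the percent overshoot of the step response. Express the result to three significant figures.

%OS ≈ 32.1%

ω_n = √1970 = 44.4 rad/s; ζ = 30.2/(2·44.4) = 0.340.
Overshoot: exp(−π·0.340/√(1−0.340²)) = 0.321, i.e. 32.1%.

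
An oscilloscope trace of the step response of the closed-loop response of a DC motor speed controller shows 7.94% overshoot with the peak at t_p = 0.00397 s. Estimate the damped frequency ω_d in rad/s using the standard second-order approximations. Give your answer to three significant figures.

t_p = π/ω_d, so ω_d = π/0.00397 = 791 rad/s.

ω_d ≈ 791 rad/s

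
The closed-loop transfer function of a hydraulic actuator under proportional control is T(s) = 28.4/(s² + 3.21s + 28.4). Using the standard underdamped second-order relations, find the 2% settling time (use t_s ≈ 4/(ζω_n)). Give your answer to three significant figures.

t_s ≈ 2.49 s

Matching coefficients with s² + 2ζω_n s + ω_n² gives ω_n² = 28.4 ⇒ ω_n = 5.33 rad/s, and ζ = 3.21/(2ω_n) = 0.301.
t_s ≈ 4/(ζω_n) = 4/(0.301·5.33) = 2.49 s.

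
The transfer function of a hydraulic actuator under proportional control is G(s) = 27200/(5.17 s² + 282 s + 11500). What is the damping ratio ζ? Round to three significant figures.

Dividing through by 5.17: denominator becomes s² + 54.55 s + 2224.
So ω_n = √2224 = 47.2 rad/s and ζ = 54.55/(2·47.2) = 0.578.

ζ ≈ 0.578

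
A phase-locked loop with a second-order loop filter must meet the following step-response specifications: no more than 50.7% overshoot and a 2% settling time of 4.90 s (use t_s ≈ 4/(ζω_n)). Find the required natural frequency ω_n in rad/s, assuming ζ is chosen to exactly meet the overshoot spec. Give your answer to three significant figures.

From %OS = 100·exp(−πζ/√(1−ζ²)), invert to get ζ = −ln(OS)/√(π² + ln²(OS)) with OS = 0.507.
−ln 0.507 = 0.6792, so ζ = 0.6792/√(π² + 0.4614) = 0.211.
Then ω_n = 4/(ζ t_s) = 4/(0.211 × 4.90) = 3.86 rad/s.

ω_n ≈ 3.86 rad/s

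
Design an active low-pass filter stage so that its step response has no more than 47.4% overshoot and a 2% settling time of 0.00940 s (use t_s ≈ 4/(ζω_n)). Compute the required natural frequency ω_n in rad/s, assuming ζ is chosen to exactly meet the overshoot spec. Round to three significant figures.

Inverting the overshoot relation: ζ = |ln 0.474|/√(π² + ln²0.474) = 0.231.
Then ω_n = 4/(ζ t_s) = 4/(0.231 × 0.00940) = 1840 rad/s.

ω_n ≈ 1840 rad/s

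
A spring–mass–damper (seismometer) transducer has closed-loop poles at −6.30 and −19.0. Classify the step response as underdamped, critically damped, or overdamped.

Since the poles are distinct, negative and real, the response is overdamped.

overdamped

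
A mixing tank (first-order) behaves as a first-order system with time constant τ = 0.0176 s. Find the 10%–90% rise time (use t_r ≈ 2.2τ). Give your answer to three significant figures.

t_r ≈ 2.2τ = 0.0387 s.

t_r ≈ 0.0387 s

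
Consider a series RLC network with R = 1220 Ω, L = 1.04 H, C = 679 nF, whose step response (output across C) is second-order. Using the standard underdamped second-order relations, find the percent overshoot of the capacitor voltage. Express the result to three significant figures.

For a series RLC circuit (capacitor voltage as output), ω_n = 1/√(LC) = 1/√(1.04 H · 679 nF) = 1190 rad/s.
ζ = (R/2)·√(C/L) = (1220/2)·√(679 nF/1.04 H) = 0.493.
%OS = 100·exp(−πζ/√(1−ζ²)) = 16.9%.

%OS ≈ 16.9%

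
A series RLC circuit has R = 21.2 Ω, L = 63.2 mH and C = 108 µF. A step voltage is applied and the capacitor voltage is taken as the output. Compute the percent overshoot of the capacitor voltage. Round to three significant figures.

%OS ≈ 21.6%

For a series RLC circuit (capacitor voltage as output), ω_n = 1/√(LC) = 1/√(63.2 mH · 108 µF) = 383 rad/s.
ζ = (R/2)·√(C/L) = (21.2/2)·√(108 µF/63.2 mH) = 0.438.
%OS = 100·exp(−πζ/√(1−ζ²)) = 21.6%.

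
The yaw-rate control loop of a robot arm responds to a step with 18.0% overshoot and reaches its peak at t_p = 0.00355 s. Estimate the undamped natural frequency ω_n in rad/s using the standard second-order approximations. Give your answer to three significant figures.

ζ from %OS: ζ = |ln 0.180|/√(π²+ln²0.180) = 0.479.
From t_p = π/ω_d, ω_d = π/0.00355 = 885 rad/s, so ω_n = ω_d/√(1−ζ²) = 1010 rad/s.

ω_n ≈ 1010 rad/s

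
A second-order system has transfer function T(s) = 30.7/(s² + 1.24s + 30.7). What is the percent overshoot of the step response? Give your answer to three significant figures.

%OS ≈ 70.2%

ω_n = √30.7 = 5.54 rad/s; ζ = 1.24/(2·5.54) = 0.112.
%OS = 100·exp(−πζ/√(1−ζ²)) = 70.2%.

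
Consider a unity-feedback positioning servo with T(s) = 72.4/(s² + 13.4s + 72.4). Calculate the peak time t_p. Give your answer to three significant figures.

ω_n = √72.4 = 8.51 rad/s; ζ = 13.4/(2·8.51) = 0.787.
ω_d = ω_n√(1−ζ²) = 5.24 rad/s. Then t_p = π/ω_d = 0.599 s.

t_p ≈ 0.599 s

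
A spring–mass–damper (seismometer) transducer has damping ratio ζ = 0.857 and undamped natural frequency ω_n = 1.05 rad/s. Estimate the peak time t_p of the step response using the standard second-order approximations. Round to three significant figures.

t_p ≈ 5.81 s

The damped frequency is ω_d = ω_n√(1−ζ²) = 1.05·√(1−0.734) = 0.541 rad/s.
Peak time t_p = π/ω_d = π/0.541 = 5.81 s.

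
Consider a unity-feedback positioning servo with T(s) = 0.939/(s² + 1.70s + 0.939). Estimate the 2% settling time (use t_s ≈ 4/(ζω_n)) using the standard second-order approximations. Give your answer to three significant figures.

ω_n = √0.939 = 0.969 rad/s; ζ = 1.70/(2·0.969) = 0.877.
t_s ≈ 4/(ζω_n) = 4/(0.877·0.969) = 4.71 s.

t_s ≈ 4.71 s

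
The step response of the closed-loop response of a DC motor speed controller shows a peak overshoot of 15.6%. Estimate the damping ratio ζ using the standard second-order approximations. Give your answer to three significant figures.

ζ ≈ 0.509

Inverting the overshoot relation: ζ = |ln 0.156|/√(π² + ln²0.156) = 0.509.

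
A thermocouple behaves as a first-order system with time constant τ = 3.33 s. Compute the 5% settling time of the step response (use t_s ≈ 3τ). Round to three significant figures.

t_s ≈ 9.99 s

t_s ≈ 3τ = 9.99 s.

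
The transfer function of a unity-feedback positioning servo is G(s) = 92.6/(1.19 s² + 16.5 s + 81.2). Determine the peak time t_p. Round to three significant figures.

Dividing through by 1.19: denominator becomes s² + 13.87 s + 68.24.
So ω_n = √68.24 = 8.26 rad/s and ζ = 13.87/(2·8.26) = 0.839.
ω_d = ω_n√(1−ζ²) = 4.49 rad/s. t_p = π/ω_d = 0.699 s.

t_p ≈ 0.699 s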